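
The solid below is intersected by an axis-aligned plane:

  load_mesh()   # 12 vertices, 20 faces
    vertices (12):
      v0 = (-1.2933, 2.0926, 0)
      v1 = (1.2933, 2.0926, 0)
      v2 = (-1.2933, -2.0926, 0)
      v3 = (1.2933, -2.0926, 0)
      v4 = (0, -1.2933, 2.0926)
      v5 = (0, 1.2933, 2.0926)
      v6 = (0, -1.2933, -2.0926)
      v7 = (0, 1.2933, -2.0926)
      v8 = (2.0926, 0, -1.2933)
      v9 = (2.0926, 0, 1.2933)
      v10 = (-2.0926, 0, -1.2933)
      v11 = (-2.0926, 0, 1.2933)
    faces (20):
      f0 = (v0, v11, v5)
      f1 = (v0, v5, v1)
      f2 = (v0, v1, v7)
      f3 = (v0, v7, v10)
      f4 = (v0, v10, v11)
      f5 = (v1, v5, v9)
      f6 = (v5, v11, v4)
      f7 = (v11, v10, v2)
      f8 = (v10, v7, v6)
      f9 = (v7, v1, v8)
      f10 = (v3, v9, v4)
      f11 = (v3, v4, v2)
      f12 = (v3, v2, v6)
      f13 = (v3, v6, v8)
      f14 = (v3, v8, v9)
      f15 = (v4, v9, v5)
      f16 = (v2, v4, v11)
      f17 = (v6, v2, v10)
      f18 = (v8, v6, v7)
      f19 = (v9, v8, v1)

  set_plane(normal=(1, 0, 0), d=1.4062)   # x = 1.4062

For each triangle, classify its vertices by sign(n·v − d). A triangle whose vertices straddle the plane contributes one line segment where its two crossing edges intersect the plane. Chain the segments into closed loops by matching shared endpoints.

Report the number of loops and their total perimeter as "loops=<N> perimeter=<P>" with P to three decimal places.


Straddling triangles (8 of 20):
  (v1,v5,v9) [--+] → (1.4062, 0.424219, 1.55548)–(1.4062, 1.79702, 0.182677)  len=1.9414
  (v7,v1,v8) [--+] → (1.4062, 1.79702, -0.182677)–(1.4062, 0.424219, -1.55548)  len=1.9414
  (v3,v9,v4) [-+-] → (1.4062, -1.79702, 0.182677)–(1.4062, -0.424219, 1.55548)  len=1.9414
  (v3,v6,v8) [--+] → (1.4062, -0.424219, -1.55548)–(1.4062, -1.79702, -0.182677)  len=1.9414
  (v3,v8,v9) [-++] → (1.4062, -1.79702, -0.182677)–(1.4062, -1.79702, 0.182677)  len=0.3654
  (v4,v9,v5) [-+-] → (1.4062, -0.424219, 1.55548)–(1.4062, 0.424219, 1.55548)  len=0.8484
  (v8,v6,v7) [+--] → (1.4062, -0.424219, -1.55548)–(1.4062, 0.424219, -1.55548)  len=0.8484
  (v9,v8,v1) [++-] → (1.4062, 1.79702, -0.182677)–(1.4062, 1.79702, 0.182677)  len=0.3654

Chained into 1 loop(s):
  loop 1: 8 segments, perimeter = 10.1933
Total perimeter = 10.193

loops=1 perimeter=10.193


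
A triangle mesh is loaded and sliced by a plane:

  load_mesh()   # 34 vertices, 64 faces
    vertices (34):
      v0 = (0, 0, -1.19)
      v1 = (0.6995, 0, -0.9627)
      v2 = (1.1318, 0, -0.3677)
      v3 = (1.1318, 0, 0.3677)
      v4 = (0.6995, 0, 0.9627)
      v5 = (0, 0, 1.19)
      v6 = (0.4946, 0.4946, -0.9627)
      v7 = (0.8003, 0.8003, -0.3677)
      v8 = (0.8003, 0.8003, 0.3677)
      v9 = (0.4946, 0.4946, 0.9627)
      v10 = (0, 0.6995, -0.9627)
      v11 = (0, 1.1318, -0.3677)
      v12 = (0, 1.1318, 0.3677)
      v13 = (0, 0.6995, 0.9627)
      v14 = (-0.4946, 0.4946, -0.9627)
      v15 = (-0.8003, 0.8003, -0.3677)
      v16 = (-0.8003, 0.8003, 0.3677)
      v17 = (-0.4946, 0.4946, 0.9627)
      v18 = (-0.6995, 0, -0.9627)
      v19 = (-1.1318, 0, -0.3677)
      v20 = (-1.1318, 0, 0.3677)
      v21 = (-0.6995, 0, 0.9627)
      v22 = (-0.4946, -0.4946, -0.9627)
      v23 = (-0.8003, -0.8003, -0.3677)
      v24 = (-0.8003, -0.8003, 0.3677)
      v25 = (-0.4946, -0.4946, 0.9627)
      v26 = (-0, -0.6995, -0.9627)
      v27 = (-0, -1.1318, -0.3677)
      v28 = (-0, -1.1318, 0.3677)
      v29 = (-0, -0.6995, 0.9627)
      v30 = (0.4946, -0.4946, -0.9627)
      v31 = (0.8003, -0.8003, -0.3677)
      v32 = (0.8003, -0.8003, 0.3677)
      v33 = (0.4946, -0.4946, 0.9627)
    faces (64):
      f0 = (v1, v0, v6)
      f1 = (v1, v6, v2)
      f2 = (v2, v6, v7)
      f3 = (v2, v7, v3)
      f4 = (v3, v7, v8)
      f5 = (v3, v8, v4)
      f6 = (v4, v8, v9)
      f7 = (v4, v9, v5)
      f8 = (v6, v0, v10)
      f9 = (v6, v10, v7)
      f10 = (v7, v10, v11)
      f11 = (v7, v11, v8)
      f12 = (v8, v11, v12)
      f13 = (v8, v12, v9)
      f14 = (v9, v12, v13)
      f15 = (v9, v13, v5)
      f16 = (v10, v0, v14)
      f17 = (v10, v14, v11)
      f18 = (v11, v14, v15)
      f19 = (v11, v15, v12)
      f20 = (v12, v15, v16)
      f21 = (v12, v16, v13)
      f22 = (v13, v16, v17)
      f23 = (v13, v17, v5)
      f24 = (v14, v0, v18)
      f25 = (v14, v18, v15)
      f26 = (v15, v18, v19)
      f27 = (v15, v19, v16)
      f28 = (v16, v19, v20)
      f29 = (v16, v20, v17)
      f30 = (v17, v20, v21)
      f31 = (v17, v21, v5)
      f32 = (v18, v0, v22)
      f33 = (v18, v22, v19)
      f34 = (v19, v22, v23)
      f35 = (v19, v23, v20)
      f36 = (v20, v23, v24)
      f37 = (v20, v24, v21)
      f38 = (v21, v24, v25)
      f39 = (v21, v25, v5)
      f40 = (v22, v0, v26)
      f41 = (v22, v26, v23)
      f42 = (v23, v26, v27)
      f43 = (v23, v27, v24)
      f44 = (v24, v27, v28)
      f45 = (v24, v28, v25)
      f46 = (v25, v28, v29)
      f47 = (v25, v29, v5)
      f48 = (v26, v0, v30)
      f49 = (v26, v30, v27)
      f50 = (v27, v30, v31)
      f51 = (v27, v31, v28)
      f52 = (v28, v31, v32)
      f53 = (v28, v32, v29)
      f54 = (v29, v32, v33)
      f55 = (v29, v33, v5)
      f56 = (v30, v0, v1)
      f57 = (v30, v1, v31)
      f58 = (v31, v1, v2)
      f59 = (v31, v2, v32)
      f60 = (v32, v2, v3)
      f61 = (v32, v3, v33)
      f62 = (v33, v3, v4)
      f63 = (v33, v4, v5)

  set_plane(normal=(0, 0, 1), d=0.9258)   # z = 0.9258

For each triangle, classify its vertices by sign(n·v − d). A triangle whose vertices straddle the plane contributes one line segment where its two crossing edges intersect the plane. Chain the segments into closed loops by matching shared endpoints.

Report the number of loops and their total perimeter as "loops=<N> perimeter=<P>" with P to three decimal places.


loops=1 perimeter=4.447

Straddling triangles (16 of 64):
  (v3,v8,v4) [--+] → (0.705751, 0.0496321, 0.9258)–(0.72631, 0, 0.9258)  len=0.0537
  (v4,v8,v9) [+-+] → (0.705751, 0.0496321, 0.9258)–(0.513559, 0.513559, 0.9258)  len=0.5022
  (v8,v12,v9) [--+] → (0.463926, 0.534117, 0.9258)–(0.513559, 0.513559, 0.9258)  len=0.0537
  (v9,v12,v13) [+-+] → (0.463926, 0.534117, 0.9258)–(0, 0.72631, 0.9258)  len=0.5022
  (v12,v16,v13) [--+] → (-0.0496321, 0.705751, 0.9258)–(0, 0.72631, 0.9258)  len=0.0537
  (v13,v16,v17) [+-+] → (-0.0496321, 0.705751, 0.9258)–(-0.513559, 0.513559, 0.9258)  len=0.5022
  (v16,v20,v17) [--+] → (-0.534117, 0.463926, 0.9258)–(-0.513559, 0.513559, 0.9258)  len=0.0537
  (v17,v20,v21) [+-+] → (-0.534117, 0.463926, 0.9258)–(-0.72631, 0, 0.9258)  len=0.5022
  (v20,v24,v21) [--+] → (-0.705751, -0.0496321, 0.9258)–(-0.72631, 0, 0.9258)  len=0.0537
  (v21,v24,v25) [+-+] → (-0.705751, -0.0496321, 0.9258)–(-0.513559, -0.513559, 0.9258)  len=0.5022
  (v24,v28,v25) [--+] → (-0.463926, -0.534117, 0.9258)–(-0.513559, -0.513559, 0.9258)  len=0.0537
  (v25,v28,v29) [+-+] → (-0.463926, -0.534117, 0.9258)–(0, -0.72631, 0.9258)  len=0.5022
  (v28,v32,v29) [--+] → (0.0496321, -0.705751, 0.9258)–(0, -0.72631, 0.9258)  len=0.0537
  (v29,v32,v33) [+-+] → (0.0496321, -0.705751, 0.9258)–(0.513559, -0.513559, 0.9258)  len=0.5022
  (v32,v3,v33) [--+] → (0.534117, -0.463926, 0.9258)–(0.513559, -0.513559, 0.9258)  len=0.0537
  (v33,v3,v4) [+-+] → (0.534117, -0.463926, 0.9258)–(0.72631, 0, 0.9258)  len=0.5022

Chained into 1 loop(s):
  loop 1: 16 segments, perimeter = 4.4471
Total perimeter = 4.447


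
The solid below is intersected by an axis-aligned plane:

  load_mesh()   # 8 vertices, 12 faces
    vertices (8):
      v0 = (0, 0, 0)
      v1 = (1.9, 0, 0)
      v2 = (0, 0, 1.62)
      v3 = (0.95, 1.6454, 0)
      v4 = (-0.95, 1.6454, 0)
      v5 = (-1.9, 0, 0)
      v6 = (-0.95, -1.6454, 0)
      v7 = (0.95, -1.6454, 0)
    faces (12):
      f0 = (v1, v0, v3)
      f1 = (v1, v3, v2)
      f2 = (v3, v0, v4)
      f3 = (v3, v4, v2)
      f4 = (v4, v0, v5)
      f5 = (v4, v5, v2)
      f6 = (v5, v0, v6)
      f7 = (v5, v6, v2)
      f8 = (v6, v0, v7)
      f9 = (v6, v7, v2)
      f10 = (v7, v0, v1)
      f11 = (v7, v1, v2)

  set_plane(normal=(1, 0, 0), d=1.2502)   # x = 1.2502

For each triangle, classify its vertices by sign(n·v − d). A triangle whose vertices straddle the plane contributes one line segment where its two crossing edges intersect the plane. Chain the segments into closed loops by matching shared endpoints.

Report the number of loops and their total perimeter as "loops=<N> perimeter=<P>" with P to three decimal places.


Straddling triangles (4 of 12):
  (v1,v0,v3) [+--] → (1.2502, 0, 0)–(1.2502, 1.12545, 0)  len=1.1255
  (v1,v3,v2) [+--] → (1.2502, 1.12545, 0)–(1.2502, 0, 0.55404)  len=1.2544
  (v7,v0,v1) [--+] → (1.2502, 0, 0)–(1.2502, -1.12545, 0)  len=1.1255
  (v7,v1,v2) [-+-] → (1.2502, -1.12545, 0)–(1.2502, 0, 0.55404)  len=1.2544

Chained into 1 loop(s):
  loop 1: 4 segments, perimeter = 4.7598
Total perimeter = 4.760

loops=1 perimeter=4.760


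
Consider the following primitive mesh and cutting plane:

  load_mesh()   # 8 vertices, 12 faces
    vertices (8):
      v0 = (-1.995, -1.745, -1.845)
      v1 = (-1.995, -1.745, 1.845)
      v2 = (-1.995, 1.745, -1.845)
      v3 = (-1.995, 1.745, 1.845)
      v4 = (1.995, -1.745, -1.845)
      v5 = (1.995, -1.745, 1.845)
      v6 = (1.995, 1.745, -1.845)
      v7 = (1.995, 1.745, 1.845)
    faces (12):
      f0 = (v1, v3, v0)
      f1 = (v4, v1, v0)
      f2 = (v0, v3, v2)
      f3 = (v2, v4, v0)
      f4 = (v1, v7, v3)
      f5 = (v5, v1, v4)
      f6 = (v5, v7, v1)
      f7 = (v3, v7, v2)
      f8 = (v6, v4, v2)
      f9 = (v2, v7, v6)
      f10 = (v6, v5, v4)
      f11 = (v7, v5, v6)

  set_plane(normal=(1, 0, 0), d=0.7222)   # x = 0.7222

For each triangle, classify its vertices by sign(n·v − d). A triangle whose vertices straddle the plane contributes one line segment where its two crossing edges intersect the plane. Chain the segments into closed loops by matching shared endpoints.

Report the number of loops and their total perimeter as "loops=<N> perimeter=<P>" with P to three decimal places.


Straddling triangles (8 of 12):
  (v4,v1,v0) [+--] → (0.7222, -1.745, -0.667899)–(0.7222, -1.745, -1.845)  len=1.1771
  (v2,v4,v0) [-+-] → (0.7222, -0.631699, -1.845)–(0.7222, -1.745, -1.845)  len=1.1133
  (v1,v7,v3) [-+-] → (0.7222, 0.631699, 1.845)–(0.7222, 1.745, 1.845)  len=1.1133
  (v5,v1,v4) [+-+] → (0.7222, -1.745, 1.845)–(0.7222, -1.745, -0.667899)  len=2.5129
  (v5,v7,v1) [++-] → (0.7222, 0.631699, 1.845)–(0.7222, -1.745, 1.845)  len=2.3767
  (v3,v7,v2) [-+-] → (0.7222, 1.745, 1.845)–(0.7222, 1.745, 0.667899)  len=1.1771
  (v6,v4,v2) [++-] → (0.7222, -0.631699, -1.845)–(0.7222, 1.745, -1.845)  len=2.3767
  (v2,v7,v6) [-++] → (0.7222, 1.745, 0.667899)–(0.7222, 1.745, -1.845)  len=2.5129

Chained into 1 loop(s):
  loop 1: 8 segments, perimeter = 14.3600
Total perimeter = 14.360

loops=1 perimeter=14.360


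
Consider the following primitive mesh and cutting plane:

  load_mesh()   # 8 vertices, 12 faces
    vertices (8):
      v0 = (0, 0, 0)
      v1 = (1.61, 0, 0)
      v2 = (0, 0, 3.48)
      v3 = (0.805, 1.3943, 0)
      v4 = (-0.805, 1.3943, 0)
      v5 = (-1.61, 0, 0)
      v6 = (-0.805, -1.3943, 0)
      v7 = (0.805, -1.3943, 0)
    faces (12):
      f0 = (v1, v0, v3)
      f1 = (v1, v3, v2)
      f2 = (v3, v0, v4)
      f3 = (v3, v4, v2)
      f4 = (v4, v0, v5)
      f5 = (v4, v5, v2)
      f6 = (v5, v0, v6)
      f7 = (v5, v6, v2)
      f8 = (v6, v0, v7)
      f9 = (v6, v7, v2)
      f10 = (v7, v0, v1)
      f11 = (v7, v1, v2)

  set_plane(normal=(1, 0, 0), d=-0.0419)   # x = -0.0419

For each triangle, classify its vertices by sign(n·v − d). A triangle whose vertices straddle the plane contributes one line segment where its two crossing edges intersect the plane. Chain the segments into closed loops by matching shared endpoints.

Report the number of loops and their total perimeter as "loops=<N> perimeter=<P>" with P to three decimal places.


loops=1 perimeter=10.128

Straddling triangles (8 of 12):
  (v3,v0,v4) [++-] → (-0.0419, 0.0725729, 0)–(-0.0419, 1.3943, 0)  len=1.3217
  (v3,v4,v2) [+-+] → (-0.0419, 1.3943, 0)–(-0.0419, 0.0725729, 3.29887)  len=3.5538
  (v4,v0,v5) [-+-] → (-0.0419, 0.0725729, 0)–(-0.0419, 0, 0)  len=0.0726
  (v4,v5,v2) [--+] → (-0.0419, 0, 3.38943)–(-0.0419, 0.0725729, 3.29887)  len=0.1161
  (v5,v0,v6) [-+-] → (-0.0419, 0, 0)–(-0.0419, -0.0725729, 0)  len=0.0726
  (v5,v6,v2) [--+] → (-0.0419, -0.0725729, 3.29887)–(-0.0419, 0, 3.38943)  len=0.1161
  (v6,v0,v7) [-++] → (-0.0419, -0.0725729, 0)–(-0.0419, -1.3943, 0)  len=1.3217
  (v6,v7,v2) [-++] → (-0.0419, -1.3943, 0)–(-0.0419, -0.0725729, 3.29887)  len=3.5538

Chained into 1 loop(s):
  loop 1: 8 segments, perimeter = 10.1283
Total perimeter = 10.128


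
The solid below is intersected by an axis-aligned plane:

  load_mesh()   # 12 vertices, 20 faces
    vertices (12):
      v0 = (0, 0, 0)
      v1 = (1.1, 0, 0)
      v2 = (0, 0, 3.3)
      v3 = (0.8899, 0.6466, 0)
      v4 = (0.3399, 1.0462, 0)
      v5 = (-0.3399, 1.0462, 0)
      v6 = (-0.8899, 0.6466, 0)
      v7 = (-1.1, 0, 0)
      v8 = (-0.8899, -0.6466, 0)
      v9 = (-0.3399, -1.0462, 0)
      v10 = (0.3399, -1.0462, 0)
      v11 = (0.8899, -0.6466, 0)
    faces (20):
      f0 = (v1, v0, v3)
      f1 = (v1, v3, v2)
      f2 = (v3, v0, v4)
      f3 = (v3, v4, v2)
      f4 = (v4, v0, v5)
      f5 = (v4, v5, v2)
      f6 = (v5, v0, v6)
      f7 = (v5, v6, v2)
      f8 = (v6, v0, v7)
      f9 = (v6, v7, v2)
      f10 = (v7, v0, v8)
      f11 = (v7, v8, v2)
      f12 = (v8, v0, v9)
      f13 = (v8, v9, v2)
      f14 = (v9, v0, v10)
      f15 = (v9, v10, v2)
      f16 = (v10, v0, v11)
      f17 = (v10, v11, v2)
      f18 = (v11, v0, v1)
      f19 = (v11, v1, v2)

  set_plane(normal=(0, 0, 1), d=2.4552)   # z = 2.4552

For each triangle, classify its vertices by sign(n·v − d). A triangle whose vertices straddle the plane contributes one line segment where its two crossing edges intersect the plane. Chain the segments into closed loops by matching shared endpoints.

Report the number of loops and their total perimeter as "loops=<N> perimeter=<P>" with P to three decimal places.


Straddling triangles (10 of 20):
  (v1,v3,v2) [--+] → (0.227814, 0.16553, 2.4552)–(0.2816, 0, 2.4552)  len=0.1740
  (v3,v4,v2) [--+] → (0.0870144, 0.267827, 2.4552)–(0.227814, 0.16553, 2.4552)  len=0.1740
  (v4,v5,v2) [--+] → (-0.0870144, 0.267827, 2.4552)–(0.0870144, 0.267827, 2.4552)  len=0.1740
  (v5,v6,v2) [--+] → (-0.227814, 0.16553, 2.4552)–(-0.0870144, 0.267827, 2.4552)  len=0.1740
  (v6,v7,v2) [--+] → (-0.2816, 0, 2.4552)–(-0.227814, 0.16553, 2.4552)  len=0.1740
  (v7,v8,v2) [--+] → (-0.227814, -0.16553, 2.4552)–(-0.2816, 0, 2.4552)  len=0.1740
  (v8,v9,v2) [--+] → (-0.0870144, -0.267827, 2.4552)–(-0.227814, -0.16553, 2.4552)  len=0.1740
  (v9,v10,v2) [--+] → (0.0870144, -0.267827, 2.4552)–(-0.0870144, -0.267827, 2.4552)  len=0.1740
  (v10,v11,v2) [--+] → (0.227814, -0.16553, 2.4552)–(0.0870144, -0.267827, 2.4552)  len=0.1740
  (v11,v1,v2) [--+] → (0.2816, 0, 2.4552)–(0.227814, -0.16553, 2.4552)  len=0.1740

Chained into 1 loop(s):
  loop 1: 10 segments, perimeter = 1.7404
Total perimeter = 1.740

loops=1 perimeter=1.740


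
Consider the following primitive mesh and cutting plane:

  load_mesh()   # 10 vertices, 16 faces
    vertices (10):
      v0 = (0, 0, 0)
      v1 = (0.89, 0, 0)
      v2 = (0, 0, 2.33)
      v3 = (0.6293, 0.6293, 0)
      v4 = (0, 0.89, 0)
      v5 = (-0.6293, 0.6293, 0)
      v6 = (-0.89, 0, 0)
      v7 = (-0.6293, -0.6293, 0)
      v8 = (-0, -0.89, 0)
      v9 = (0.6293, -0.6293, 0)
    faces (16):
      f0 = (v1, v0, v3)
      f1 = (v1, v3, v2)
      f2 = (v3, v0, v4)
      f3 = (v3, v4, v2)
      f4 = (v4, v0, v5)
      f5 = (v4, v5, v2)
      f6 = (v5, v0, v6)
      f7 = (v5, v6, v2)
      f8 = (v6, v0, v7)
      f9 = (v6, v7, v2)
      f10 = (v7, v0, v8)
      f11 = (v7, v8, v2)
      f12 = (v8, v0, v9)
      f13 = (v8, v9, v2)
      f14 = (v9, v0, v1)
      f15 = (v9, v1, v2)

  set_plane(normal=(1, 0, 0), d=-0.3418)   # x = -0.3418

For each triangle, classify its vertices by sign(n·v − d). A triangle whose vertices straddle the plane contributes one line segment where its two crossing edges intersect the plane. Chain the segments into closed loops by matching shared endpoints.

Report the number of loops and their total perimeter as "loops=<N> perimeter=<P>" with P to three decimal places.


loops=1 perimeter=4.784

Straddling triangles (8 of 16):
  (v4,v0,v5) [++-] → (-0.3418, 0.3418, 0)–(-0.3418, 0.748403, 0)  len=0.4066
  (v4,v5,v2) [+-+] → (-0.3418, 0.748403, 0)–(-0.3418, 0.3418, 1.06448)  len=1.1395
  (v5,v0,v6) [-+-] → (-0.3418, 0.3418, 0)–(-0.3418, 0, 0)  len=0.3418
  (v5,v6,v2) [--+] → (-0.3418, 0, 1.43518)–(-0.3418, 0.3418, 1.06448)  len=0.5042
  (v6,v0,v7) [-+-] → (-0.3418, 0, 0)–(-0.3418, -0.3418, 0)  len=0.3418
  (v6,v7,v2) [--+] → (-0.3418, -0.3418, 1.06448)–(-0.3418, 0, 1.43518)  len=0.5042
  (v7,v0,v8) [-++] → (-0.3418, -0.3418, 0)–(-0.3418, -0.748403, 0)  len=0.4066
  (v7,v8,v2) [-++] → (-0.3418, -0.748403, 0)–(-0.3418, -0.3418, 1.06448)  len=1.1395

Chained into 1 loop(s):
  loop 1: 8 segments, perimeter = 4.7842
Total perimeter = 4.784


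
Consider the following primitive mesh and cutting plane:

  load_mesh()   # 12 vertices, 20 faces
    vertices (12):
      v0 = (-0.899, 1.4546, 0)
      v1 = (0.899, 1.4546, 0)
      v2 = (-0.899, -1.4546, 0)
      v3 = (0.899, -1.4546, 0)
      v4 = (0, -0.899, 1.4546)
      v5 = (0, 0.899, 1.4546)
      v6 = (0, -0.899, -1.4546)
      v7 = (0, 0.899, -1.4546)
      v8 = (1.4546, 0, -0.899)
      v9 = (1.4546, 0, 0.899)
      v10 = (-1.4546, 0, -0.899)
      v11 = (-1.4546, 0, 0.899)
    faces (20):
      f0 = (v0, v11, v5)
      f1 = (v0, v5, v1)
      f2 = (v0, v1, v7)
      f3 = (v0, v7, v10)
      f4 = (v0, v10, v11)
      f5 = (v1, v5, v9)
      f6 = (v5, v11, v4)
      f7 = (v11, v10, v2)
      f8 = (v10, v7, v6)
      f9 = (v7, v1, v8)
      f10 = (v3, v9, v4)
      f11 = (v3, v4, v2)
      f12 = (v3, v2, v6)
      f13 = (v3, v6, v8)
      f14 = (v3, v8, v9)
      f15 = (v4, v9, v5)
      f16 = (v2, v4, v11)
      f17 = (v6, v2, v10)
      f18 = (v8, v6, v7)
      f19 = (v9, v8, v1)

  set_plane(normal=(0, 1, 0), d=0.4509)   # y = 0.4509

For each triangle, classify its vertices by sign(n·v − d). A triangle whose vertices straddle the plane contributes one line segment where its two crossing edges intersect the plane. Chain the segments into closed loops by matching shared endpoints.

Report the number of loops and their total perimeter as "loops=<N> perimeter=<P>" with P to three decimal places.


Straddling triangles (10 of 20):
  (v0,v11,v5) [+-+] → (-1.28237, 0.4509, 0.620326)–(-0.725035, 0.4509, 1.17767)  len=0.7882
  (v0,v7,v10) [++-] → (-0.725035, 0.4509, -1.17767)–(-1.28237, 0.4509, -0.620326)  len=0.7882
  (v0,v10,v11) [+--] → (-1.28237, 0.4509, -0.620326)–(-1.28237, 0.4509, 0.620326)  len=1.2407
  (v1,v5,v9) [++-] → (0.725035, 0.4509, 1.17767)–(1.28237, 0.4509, 0.620326)  len=0.7882
  (v5,v11,v4) [+--] → (-0.725035, 0.4509, 1.17767)–(0, 0.4509, 1.4546)  len=0.7761
  (v10,v7,v6) [-+-] → (-0.725035, 0.4509, -1.17767)–(0, 0.4509, -1.4546)  len=0.7761
  (v7,v1,v8) [++-] → (1.28237, 0.4509, -0.620326)–(0.725035, 0.4509, -1.17767)  len=0.7882
  (v4,v9,v5) [--+] → (0.725035, 0.4509, 1.17767)–(0, 0.4509, 1.4546)  len=0.7761
  (v8,v6,v7) [--+] → (0, 0.4509, -1.4546)–(0.725035, 0.4509, -1.17767)  len=0.7761
  (v9,v8,v1) [--+] → (1.28237, 0.4509, -0.620326)–(1.28237, 0.4509, 0.620326)  len=1.2407

Chained into 1 loop(s):
  loop 1: 10 segments, perimeter = 8.7386
Total perimeter = 8.739

loops=1 perimeter=8.739


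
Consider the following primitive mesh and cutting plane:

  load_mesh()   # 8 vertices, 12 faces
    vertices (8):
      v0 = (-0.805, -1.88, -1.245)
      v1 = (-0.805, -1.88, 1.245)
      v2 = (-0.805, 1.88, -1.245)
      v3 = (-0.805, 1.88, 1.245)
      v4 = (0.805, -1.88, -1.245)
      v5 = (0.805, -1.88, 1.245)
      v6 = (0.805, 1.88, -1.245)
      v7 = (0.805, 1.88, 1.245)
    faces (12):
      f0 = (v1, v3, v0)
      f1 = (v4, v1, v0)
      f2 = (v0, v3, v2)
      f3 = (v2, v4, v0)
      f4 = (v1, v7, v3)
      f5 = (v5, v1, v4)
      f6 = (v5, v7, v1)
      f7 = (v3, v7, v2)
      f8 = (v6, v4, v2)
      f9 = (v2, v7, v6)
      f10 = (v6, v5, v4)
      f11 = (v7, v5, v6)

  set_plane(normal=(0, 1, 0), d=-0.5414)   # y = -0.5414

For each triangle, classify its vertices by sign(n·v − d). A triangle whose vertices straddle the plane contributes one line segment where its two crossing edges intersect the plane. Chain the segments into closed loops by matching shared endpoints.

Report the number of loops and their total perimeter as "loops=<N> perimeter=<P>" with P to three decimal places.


Straddling triangles (8 of 12):
  (v1,v3,v0) [-+-] → (-0.805, -0.5414, 1.245)–(-0.805, -0.5414, -0.358534)  len=1.6035
  (v0,v3,v2) [-++] → (-0.805, -0.5414, -0.358534)–(-0.805, -0.5414, -1.245)  len=0.8865
  (v2,v4,v0) [+--] → (0.231823, -0.5414, -1.245)–(-0.805, -0.5414, -1.245)  len=1.0368
  (v1,v7,v3) [-++] → (-0.231823, -0.5414, 1.245)–(-0.805, -0.5414, 1.245)  len=0.5732
  (v5,v7,v1) [-+-] → (0.805, -0.5414, 1.245)–(-0.231823, -0.5414, 1.245)  len=1.0368
  (v6,v4,v2) [+-+] → (0.805, -0.5414, -1.245)–(0.231823, -0.5414, -1.245)  len=0.5732
  (v6,v5,v4) [+--] → (0.805, -0.5414, 0.358534)–(0.805, -0.5414, -1.245)  len=1.6035
  (v7,v5,v6) [+-+] → (0.805, -0.5414, 1.245)–(0.805, -0.5414, 0.358534)  len=0.8865

Chained into 1 loop(s):
  loop 1: 8 segments, perimeter = 8.2000
Total perimeter = 8.200

loops=1 perimeter=8.200


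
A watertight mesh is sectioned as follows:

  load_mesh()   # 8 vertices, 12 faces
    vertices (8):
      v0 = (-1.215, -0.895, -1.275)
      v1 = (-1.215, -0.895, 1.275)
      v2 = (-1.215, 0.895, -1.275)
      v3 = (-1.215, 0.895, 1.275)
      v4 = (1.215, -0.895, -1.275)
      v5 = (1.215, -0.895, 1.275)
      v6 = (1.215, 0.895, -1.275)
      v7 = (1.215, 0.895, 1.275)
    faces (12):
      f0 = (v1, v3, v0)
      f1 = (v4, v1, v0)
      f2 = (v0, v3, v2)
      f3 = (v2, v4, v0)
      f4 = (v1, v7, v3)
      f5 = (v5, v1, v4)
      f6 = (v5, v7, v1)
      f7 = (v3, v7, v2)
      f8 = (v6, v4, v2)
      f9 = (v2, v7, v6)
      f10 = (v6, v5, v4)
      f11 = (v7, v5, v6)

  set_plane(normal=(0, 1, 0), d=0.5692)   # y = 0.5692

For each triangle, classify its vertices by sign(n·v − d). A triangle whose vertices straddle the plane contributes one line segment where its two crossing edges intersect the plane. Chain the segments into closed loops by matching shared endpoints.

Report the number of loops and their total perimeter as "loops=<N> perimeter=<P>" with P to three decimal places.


Straddling triangles (8 of 12):
  (v1,v3,v0) [-+-] → (-1.215, 0.5692, 1.275)–(-1.215, 0.5692, 0.810872)  len=0.4641
  (v0,v3,v2) [-++] → (-1.215, 0.5692, 0.810872)–(-1.215, 0.5692, -1.275)  len=2.0859
  (v2,v4,v0) [+--] → (-0.772713, 0.5692, -1.275)–(-1.215, 0.5692, -1.275)  len=0.4423
  (v1,v7,v3) [-++] → (0.772713, 0.5692, 1.275)–(-1.215, 0.5692, 1.275)  len=1.9877
  (v5,v7,v1) [-+-] → (1.215, 0.5692, 1.275)–(0.772713, 0.5692, 1.275)  len=0.4423
  (v6,v4,v2) [+-+] → (1.215, 0.5692, -1.275)–(-0.772713, 0.5692, -1.275)  len=1.9877
  (v6,v5,v4) [+--] → (1.215, 0.5692, -0.810872)–(1.215, 0.5692, -1.275)  len=0.4641
  (v7,v5,v6) [+-+] → (1.215, 0.5692, 1.275)–(1.215, 0.5692, -0.810872)  len=2.0859

Chained into 1 loop(s):
  loop 1: 8 segments, perimeter = 9.9600
Total perimeter = 9.960

loops=1 perimeter=9.960


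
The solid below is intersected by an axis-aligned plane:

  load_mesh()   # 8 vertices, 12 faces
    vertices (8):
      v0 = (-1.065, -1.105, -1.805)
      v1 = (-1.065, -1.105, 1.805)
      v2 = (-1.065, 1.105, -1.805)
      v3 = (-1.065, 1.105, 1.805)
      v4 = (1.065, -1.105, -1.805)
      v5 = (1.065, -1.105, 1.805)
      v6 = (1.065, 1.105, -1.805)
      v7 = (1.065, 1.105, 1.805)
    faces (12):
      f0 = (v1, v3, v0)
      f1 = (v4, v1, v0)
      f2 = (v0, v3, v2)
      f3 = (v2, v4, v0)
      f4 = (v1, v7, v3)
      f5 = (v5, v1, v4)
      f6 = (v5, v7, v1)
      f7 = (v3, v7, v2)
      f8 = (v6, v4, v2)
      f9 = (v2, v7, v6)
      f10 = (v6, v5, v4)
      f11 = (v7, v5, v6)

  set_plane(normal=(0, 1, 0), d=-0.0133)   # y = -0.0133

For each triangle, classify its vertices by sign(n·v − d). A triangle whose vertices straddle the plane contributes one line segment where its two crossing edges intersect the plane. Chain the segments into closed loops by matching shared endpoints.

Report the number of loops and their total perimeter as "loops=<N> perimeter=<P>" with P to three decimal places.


Straddling triangles (8 of 12):
  (v1,v3,v0) [-+-] → (-1.065, -0.0133, 1.805)–(-1.065, -0.0133, -0.0217253)  len=1.8267
  (v0,v3,v2) [-++] → (-1.065, -0.0133, -0.0217253)–(-1.065, -0.0133, -1.805)  len=1.7833
  (v2,v4,v0) [+--] → (0.0128186, -0.0133, -1.805)–(-1.065, -0.0133, -1.805)  len=1.0778
  (v1,v7,v3) [-++] → (-0.0128186, -0.0133, 1.805)–(-1.065, -0.0133, 1.805)  len=1.0522
  (v5,v7,v1) [-+-] → (1.065, -0.0133, 1.805)–(-0.0128186, -0.0133, 1.805)  len=1.0778
  (v6,v4,v2) [+-+] → (1.065, -0.0133, -1.805)–(0.0128186, -0.0133, -1.805)  len=1.0522
  (v6,v5,v4) [+--] → (1.065, -0.0133, 0.0217253)–(1.065, -0.0133, -1.805)  len=1.8267
  (v7,v5,v6) [+-+] → (1.065, -0.0133, 1.805)–(1.065, -0.0133, 0.0217253)  len=1.7833

Chained into 1 loop(s):
  loop 1: 8 segments, perimeter = 11.4800
Total perimeter = 11.480

loops=1 perimeter=11.480


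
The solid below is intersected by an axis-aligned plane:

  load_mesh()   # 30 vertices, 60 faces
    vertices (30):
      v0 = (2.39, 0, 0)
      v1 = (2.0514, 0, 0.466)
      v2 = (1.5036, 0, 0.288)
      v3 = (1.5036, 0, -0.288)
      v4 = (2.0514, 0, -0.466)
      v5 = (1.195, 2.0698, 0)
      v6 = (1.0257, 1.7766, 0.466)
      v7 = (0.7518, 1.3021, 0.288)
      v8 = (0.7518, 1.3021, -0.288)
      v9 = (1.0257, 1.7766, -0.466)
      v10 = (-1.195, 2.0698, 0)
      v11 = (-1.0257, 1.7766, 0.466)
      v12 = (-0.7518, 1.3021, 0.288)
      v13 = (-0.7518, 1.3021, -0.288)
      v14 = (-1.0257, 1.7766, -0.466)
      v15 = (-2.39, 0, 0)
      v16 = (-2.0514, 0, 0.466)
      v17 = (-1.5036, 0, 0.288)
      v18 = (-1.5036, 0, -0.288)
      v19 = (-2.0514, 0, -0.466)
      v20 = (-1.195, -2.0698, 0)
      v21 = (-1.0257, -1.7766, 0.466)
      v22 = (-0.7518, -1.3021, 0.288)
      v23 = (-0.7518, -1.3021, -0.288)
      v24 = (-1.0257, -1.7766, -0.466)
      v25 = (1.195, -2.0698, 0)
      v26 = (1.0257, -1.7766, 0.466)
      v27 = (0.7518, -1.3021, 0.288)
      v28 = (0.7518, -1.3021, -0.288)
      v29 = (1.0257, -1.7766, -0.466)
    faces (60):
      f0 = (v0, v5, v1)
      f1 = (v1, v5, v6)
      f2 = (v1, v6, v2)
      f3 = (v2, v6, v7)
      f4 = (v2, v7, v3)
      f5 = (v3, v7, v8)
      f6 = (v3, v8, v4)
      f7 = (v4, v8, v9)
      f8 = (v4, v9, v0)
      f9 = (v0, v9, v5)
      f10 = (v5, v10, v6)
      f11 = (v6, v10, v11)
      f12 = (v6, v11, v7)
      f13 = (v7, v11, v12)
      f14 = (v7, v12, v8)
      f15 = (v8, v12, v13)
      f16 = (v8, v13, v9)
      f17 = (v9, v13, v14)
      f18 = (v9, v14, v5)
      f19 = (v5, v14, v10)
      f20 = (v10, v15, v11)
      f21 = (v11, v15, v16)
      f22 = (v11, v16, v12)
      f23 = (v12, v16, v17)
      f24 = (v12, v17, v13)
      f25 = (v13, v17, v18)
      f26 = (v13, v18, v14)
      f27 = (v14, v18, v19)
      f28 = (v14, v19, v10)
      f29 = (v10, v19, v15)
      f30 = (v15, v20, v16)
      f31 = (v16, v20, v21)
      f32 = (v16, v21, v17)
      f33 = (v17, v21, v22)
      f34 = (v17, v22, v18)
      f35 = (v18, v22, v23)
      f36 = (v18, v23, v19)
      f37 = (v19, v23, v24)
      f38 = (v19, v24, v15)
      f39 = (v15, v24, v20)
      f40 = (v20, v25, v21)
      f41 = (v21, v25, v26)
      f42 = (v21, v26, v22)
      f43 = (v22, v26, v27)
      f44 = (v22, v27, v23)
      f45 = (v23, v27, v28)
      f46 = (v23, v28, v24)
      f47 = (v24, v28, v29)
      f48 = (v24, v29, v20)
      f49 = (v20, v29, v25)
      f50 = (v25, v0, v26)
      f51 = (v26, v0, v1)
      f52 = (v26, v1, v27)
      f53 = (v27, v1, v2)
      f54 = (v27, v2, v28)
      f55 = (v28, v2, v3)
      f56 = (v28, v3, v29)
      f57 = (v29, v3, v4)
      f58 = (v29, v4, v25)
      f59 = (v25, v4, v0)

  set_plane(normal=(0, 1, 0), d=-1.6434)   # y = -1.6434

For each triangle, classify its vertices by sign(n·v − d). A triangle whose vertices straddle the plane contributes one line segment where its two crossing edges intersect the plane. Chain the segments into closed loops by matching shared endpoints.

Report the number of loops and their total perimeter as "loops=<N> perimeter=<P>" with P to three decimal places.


Straddling triangles (18 of 60):
  (v15,v20,v16) [+-+] → (-1.44118, -1.6434, 0)–(-1.37143, -1.6434, 0.0960008)  len=0.1187
  (v16,v20,v21) [+--] → (-1.37143, -1.6434, 0.0960008)–(-1.1026, -1.6434, 0.466)  len=0.4573
  (v16,v21,v17) [+-+] → (-1.1026, -1.6434, 0.466)–(-1.06153, -1.6434, 0.452655)  len=0.0432
  (v17,v21,v22) [+-+] → (-1.06153, -1.6434, 0.452655)–(-0.948812, -1.6434, 0.416032)  len=0.1185
  (v19,v23,v24) [++-] → (-0.948812, -1.6434, -0.416032)–(-1.1026, -1.6434, -0.466)  len=0.1617
  (v19,v24,v15) [+-+] → (-1.1026, -1.6434, -0.466)–(-1.12799, -1.6434, -0.431062)  len=0.0432
  (v15,v24,v20) [+--] → (-1.12799, -1.6434, -0.431062)–(-1.44118, -1.6434, 0)  len=0.5328
  (v21,v26,v22) [--+] → (0.526726, -1.6434, 0.416032)–(-0.948812, -1.6434, 0.416032)  len=1.4755
  (v22,v26,v27) [+-+] → (0.526726, -1.6434, 0.416032)–(0.948812, -1.6434, 0.416032)  len=0.4221
  (v23,v28,v24) [++-] → (-0.526726, -1.6434, -0.416032)–(-0.948812, -1.6434, -0.416032)  len=0.4221
  (v24,v28,v29) [-+-] → (-0.526726, -1.6434, -0.416032)–(0.948812, -1.6434, -0.416032)  len=1.4755
  (v25,v0,v26) [-+-] → (1.44118, -1.6434, 0)–(1.12799, -1.6434, 0.431062)  len=0.5328
  (v26,v0,v1) [-++] → (1.12799, -1.6434, 0.431062)–(1.1026, -1.6434, 0.466)  len=0.0432
  (v26,v1,v27) [-++] → (1.1026, -1.6434, 0.466)–(0.948812, -1.6434, 0.416032)  len=0.1617
  (v28,v3,v29) [++-] → (1.06153, -1.6434, -0.452655)–(0.948812, -1.6434, -0.416032)  len=0.1185
  (v29,v3,v4) [-++] → (1.06153, -1.6434, -0.452655)–(1.1026, -1.6434, -0.466)  len=0.0432
  (v29,v4,v25) [-+-] → (1.1026, -1.6434, -0.466)–(1.37143, -1.6434, -0.0960008)  len=0.4573
  (v25,v4,v0) [-++] → (1.37143, -1.6434, -0.0960008)–(1.44118, -1.6434, 0)  len=0.1187

Chained into 1 loop(s):
  loop 1: 18 segments, perimeter = 6.7461
Total perimeter = 6.746

loops=1 perimeter=6.746


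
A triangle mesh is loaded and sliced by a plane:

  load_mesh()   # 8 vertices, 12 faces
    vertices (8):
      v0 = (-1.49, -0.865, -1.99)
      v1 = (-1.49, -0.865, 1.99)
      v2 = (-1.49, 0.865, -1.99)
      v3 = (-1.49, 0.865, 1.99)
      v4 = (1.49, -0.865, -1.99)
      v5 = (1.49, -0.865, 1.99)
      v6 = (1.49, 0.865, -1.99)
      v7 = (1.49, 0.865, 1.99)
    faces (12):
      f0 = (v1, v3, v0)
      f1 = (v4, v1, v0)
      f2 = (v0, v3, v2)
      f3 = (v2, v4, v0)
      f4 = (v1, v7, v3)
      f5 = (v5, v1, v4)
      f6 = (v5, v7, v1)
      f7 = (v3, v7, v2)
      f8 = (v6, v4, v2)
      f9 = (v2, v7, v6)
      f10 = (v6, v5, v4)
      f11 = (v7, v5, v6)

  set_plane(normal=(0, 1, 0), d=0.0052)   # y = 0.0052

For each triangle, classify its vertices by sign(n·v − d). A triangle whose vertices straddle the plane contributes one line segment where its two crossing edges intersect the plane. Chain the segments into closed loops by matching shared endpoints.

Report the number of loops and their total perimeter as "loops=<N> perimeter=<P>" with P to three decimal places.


Straddling triangles (8 of 12):
  (v1,v3,v0) [-+-] → (-1.49, 0.0052, 1.99)–(-1.49, 0.0052, 0.011963)  len=1.9780
  (v0,v3,v2) [-++] → (-1.49, 0.0052, 0.011963)–(-1.49, 0.0052, -1.99)  len=2.0020
  (v2,v4,v0) [+--] → (-0.00895723, 0.0052, -1.99)–(-1.49, 0.0052, -1.99)  len=1.4810
  (v1,v7,v3) [-++] → (0.00895723, 0.0052, 1.99)–(-1.49, 0.0052, 1.99)  len=1.4990
  (v5,v7,v1) [-+-] → (1.49, 0.0052, 1.99)–(0.00895723, 0.0052, 1.99)  len=1.4810
  (v6,v4,v2) [+-+] → (1.49, 0.0052, -1.99)–(-0.00895723, 0.0052, -1.99)  len=1.4990
  (v6,v5,v4) [+--] → (1.49, 0.0052, -0.011963)–(1.49, 0.0052, -1.99)  len=1.9780
  (v7,v5,v6) [+-+] → (1.49, 0.0052, 1.99)–(1.49, 0.0052, -0.011963)  len=2.0020

Chained into 1 loop(s):
  loop 1: 8 segments, perimeter = 13.9200
Total perimeter = 13.920

loops=1 perimeter=13.920


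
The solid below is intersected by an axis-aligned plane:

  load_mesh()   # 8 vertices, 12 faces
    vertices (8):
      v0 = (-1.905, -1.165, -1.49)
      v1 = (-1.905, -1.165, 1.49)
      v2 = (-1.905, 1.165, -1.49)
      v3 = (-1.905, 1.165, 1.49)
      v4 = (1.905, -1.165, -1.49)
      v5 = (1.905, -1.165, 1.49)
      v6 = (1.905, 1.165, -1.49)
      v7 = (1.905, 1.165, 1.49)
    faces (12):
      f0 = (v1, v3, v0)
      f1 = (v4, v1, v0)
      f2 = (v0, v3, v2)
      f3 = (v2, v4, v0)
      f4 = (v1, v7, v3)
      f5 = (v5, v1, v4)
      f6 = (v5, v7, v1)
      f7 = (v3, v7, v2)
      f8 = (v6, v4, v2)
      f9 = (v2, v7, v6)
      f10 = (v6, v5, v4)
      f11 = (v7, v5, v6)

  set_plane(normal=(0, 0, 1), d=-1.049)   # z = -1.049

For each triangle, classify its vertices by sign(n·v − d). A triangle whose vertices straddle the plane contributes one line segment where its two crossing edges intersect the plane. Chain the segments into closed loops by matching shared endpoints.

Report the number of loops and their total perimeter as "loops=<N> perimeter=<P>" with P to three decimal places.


loops=1 perimeter=12.280

Straddling triangles (8 of 12):
  (v1,v3,v0) [++-] → (-1.905, -0.820191, -1.049)–(-1.905, -1.165, -1.049)  len=0.3448
  (v4,v1,v0) [-+-] → (1.34117, -1.165, -1.049)–(-1.905, -1.165, -1.049)  len=3.2462
  (v0,v3,v2) [-+-] → (-1.905, -0.820191, -1.049)–(-1.905, 1.165, -1.049)  len=1.9852
  (v5,v1,v4) [++-] → (1.34117, -1.165, -1.049)–(1.905, -1.165, -1.049)  len=0.5638
  (v3,v7,v2) [++-] → (-1.34117, 1.165, -1.049)–(-1.905, 1.165, -1.049)  len=0.5638
  (v2,v7,v6) [-+-] → (-1.34117, 1.165, -1.049)–(1.905, 1.165, -1.049)  len=3.2462
  (v6,v5,v4) [-+-] → (1.905, 0.820191, -1.049)–(1.905, -1.165, -1.049)  len=1.9852
  (v7,v5,v6) [++-] → (1.905, 0.820191, -1.049)–(1.905, 1.165, -1.049)  len=0.3448

Chained into 1 loop(s):
  loop 1: 8 segments, perimeter = 12.2800
Total perimeter = 12.280


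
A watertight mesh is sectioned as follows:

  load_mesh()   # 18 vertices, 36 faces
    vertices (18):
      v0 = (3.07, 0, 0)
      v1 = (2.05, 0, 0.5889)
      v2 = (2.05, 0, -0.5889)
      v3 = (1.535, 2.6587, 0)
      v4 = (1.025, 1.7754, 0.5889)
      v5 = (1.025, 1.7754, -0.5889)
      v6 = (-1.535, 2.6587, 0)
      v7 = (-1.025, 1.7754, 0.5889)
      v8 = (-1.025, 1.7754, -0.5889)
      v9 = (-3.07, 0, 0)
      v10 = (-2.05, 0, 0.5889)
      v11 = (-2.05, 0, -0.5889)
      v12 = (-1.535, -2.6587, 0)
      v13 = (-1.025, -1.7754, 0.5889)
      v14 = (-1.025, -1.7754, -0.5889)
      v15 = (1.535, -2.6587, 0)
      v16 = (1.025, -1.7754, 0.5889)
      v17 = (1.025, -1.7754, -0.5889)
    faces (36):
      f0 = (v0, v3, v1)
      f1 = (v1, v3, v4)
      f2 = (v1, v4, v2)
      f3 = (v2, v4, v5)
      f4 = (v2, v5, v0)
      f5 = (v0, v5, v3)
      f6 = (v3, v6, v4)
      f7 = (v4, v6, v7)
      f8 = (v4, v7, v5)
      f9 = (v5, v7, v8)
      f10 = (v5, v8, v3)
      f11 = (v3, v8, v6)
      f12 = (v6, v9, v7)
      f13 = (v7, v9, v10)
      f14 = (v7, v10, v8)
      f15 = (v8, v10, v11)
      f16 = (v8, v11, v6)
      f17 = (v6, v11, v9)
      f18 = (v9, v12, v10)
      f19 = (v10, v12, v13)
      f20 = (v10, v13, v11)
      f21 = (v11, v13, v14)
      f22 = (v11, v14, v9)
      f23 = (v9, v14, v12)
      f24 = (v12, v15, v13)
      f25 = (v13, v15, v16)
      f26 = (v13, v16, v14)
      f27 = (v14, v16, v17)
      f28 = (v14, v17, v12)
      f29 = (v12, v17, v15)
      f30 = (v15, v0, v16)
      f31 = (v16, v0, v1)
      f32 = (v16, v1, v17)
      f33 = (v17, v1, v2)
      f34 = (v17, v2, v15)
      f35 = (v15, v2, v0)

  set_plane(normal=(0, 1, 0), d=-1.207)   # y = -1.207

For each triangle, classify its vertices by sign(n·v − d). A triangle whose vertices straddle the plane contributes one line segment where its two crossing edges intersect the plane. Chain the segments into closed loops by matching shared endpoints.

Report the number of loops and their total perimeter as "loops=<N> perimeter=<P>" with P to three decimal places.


Straddling triangles (12 of 36):
  (v9,v12,v10) [+-+] → (-2.37314, -1.207, 0)–(-1.8162, -1.207, 0.32155)  len=0.6431
  (v10,v12,v13) [+--] → (-1.8162, -1.207, 0.32155)–(-1.35316, -1.207, 0.5889)  len=0.5347
  (v10,v13,v11) [+-+] → (-1.35316, -1.207, 0.5889)–(-1.35316, -1.207, 0.211824)  len=0.3771
  (v11,v13,v14) [+--] → (-1.35316, -1.207, 0.211824)–(-1.35316, -1.207, -0.5889)  len=0.8007
  (v11,v14,v9) [+-+] → (-1.35316, -1.207, -0.5889)–(-1.67971, -1.207, -0.400362)  len=0.3771
  (v9,v14,v12) [+--] → (-1.67971, -1.207, -0.400362)–(-2.37314, -1.207, 0)  len=0.8007
  (v15,v0,v16) [-+-] → (2.37314, -1.207, 0)–(1.67971, -1.207, 0.400362)  len=0.8007
  (v16,v0,v1) [-++] → (1.67971, -1.207, 0.400362)–(1.35316, -1.207, 0.5889)  len=0.3771
  (v16,v1,v17) [-+-] → (1.35316, -1.207, 0.5889)–(1.35316, -1.207, -0.211824)  len=0.8007
  (v17,v1,v2) [-++] → (1.35316, -1.207, -0.211824)–(1.35316, -1.207, -0.5889)  len=0.3771
  (v17,v2,v15) [-+-] → (1.35316, -1.207, -0.5889)–(1.8162, -1.207, -0.32155)  len=0.5347
  (v15,v2,v0) [-++] → (1.8162, -1.207, -0.32155)–(2.37314, -1.207, 0)  len=0.6431

Chained into 2 loop(s):
  loop 1: 6 segments, perimeter = 3.5334
  loop 2: 6 segments, perimeter = 3.5334
Total perimeter = 7.067

loops=2 perimeter=7.067


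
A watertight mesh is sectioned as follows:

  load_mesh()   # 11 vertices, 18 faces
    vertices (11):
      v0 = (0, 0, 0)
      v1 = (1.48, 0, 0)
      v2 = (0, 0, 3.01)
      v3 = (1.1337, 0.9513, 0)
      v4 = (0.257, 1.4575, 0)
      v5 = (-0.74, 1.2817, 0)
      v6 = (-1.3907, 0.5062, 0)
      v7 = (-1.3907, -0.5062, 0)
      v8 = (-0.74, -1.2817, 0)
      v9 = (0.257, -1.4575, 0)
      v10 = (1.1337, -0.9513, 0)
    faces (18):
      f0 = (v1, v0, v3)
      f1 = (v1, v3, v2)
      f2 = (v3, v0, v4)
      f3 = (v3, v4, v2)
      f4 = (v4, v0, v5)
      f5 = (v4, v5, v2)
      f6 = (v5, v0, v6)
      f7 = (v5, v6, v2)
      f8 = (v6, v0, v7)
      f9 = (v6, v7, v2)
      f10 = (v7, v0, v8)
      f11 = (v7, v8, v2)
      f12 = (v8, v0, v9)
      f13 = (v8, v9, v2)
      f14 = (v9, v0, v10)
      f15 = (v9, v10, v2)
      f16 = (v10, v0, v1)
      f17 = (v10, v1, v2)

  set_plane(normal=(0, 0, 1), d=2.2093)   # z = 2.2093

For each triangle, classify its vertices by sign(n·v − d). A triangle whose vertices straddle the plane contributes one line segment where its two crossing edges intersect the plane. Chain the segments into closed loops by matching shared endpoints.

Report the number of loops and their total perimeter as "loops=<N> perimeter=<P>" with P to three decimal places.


Straddling triangles (9 of 18):
  (v1,v3,v2) [--+] → (0.301579, 0.253058, 2.2093)–(0.3937, 0, 2.2093)  len=0.2693
  (v3,v4,v2) [--+] → (0.0683654, 0.387714, 2.2093)–(0.301579, 0.253058, 2.2093)  len=0.2693
  (v4,v5,v2) [--+] → (-0.19685, 0.340949, 2.2093)–(0.0683654, 0.387714, 2.2093)  len=0.2693
  (v5,v6,v2) [--+] → (-0.369945, 0.134656, 2.2093)–(-0.19685, 0.340949, 2.2093)  len=0.2693
  (v6,v7,v2) [--+] → (-0.369945, -0.134656, 2.2093)–(-0.369945, 0.134656, 2.2093)  len=0.2693
  (v7,v8,v2) [--+] → (-0.19685, -0.340949, 2.2093)–(-0.369945, -0.134656, 2.2093)  len=0.2693
  (v8,v9,v2) [--+] → (0.0683654, -0.387714, 2.2093)–(-0.19685, -0.340949, 2.2093)  len=0.2693
  (v9,v10,v2) [--+] → (0.301579, -0.253058, 2.2093)–(0.0683654, -0.387714, 2.2093)  len=0.2693
  (v10,v1,v2) [--+] → (0.3937, 0, 2.2093)–(0.301579, -0.253058, 2.2093)  len=0.2693

Chained into 1 loop(s):
  loop 1: 9 segments, perimeter = 2.4237
Total perimeter = 2.424

loops=1 perimeter=2.424


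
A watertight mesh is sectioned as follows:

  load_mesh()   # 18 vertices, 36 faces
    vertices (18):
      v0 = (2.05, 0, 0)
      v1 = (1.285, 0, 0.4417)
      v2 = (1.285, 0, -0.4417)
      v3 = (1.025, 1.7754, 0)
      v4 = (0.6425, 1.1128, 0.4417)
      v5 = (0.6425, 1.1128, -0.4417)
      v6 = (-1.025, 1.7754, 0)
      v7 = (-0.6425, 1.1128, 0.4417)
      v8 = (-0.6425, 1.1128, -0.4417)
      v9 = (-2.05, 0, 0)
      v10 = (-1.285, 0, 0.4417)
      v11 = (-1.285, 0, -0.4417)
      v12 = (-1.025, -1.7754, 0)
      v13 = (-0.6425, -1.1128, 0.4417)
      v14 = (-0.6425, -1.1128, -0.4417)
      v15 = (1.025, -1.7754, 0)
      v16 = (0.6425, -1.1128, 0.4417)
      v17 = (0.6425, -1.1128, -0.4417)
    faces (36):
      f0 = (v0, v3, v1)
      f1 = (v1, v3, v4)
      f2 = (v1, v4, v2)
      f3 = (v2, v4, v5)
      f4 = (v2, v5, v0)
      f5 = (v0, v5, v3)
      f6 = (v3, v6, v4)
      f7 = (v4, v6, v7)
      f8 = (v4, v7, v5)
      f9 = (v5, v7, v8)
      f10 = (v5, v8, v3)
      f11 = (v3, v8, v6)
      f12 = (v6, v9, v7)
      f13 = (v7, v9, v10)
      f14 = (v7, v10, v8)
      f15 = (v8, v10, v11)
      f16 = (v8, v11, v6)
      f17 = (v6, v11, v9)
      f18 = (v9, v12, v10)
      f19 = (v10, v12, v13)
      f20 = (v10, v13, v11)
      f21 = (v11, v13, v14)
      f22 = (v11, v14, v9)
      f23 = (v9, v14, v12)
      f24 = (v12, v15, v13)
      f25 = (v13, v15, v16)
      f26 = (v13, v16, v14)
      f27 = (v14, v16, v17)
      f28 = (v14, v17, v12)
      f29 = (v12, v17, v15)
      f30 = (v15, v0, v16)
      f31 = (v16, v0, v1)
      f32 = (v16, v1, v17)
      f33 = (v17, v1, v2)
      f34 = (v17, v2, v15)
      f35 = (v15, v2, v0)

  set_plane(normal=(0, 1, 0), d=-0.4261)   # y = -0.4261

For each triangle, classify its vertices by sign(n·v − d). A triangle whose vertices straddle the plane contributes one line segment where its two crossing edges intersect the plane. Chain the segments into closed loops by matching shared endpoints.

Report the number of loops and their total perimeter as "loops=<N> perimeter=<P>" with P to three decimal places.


loops=2 perimeter=5.300

Straddling triangles (12 of 36):
  (v9,v12,v10) [+-+] → (-1.804, -0.4261, 0)–(-1.2226, -0.4261, 0.335691)  len=0.6714
  (v10,v12,v13) [+--] → (-1.2226, -0.4261, 0.335691)–(-1.03898, -0.4261, 0.4417)  len=0.2120
  (v10,v13,v11) [+-+] → (-1.03898, -0.4261, 0.4417)–(-1.03898, -0.4261, -0.103439)  len=0.5451
  (v11,v13,v14) [+--] → (-1.03898, -0.4261, -0.103439)–(-1.03898, -0.4261, -0.4417)  len=0.3383
  (v11,v14,v9) [+-+] → (-1.03898, -0.4261, -0.4417)–(-1.51106, -0.4261, -0.16913)  len=0.5451
  (v9,v14,v12) [+--] → (-1.51106, -0.4261, -0.16913)–(-1.804, -0.4261, 0)  len=0.3383
  (v15,v0,v16) [-+-] → (1.804, -0.4261, 0)–(1.51106, -0.4261, 0.16913)  len=0.3383
  (v16,v0,v1) [-++] → (1.51106, -0.4261, 0.16913)–(1.03898, -0.4261, 0.4417)  len=0.5451
  (v16,v1,v17) [-+-] → (1.03898, -0.4261, 0.4417)–(1.03898, -0.4261, 0.103439)  len=0.3383
  (v17,v1,v2) [-++] → (1.03898, -0.4261, 0.103439)–(1.03898, -0.4261, -0.4417)  len=0.5451
  (v17,v2,v15) [-+-] → (1.03898, -0.4261, -0.4417)–(1.2226, -0.4261, -0.335691)  len=0.2120
  (v15,v2,v0) [-++] → (1.2226, -0.4261, -0.335691)–(1.804, -0.4261, 0)  len=0.6714

Chained into 2 loop(s):
  loop 1: 6 segments, perimeter = 2.6501
  loop 2: 6 segments, perimeter = 2.6501
Total perimeter = 5.300
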